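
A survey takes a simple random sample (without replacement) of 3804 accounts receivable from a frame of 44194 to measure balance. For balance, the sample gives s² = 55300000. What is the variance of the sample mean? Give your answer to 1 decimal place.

Under SRS without replacement, Var(ȳ) = (1 − f)·s²/n with f = n/N = 3804/44194 = 0.08607503.
Var(ȳ) = (1 − 0.08607503)·55300000/3804 = 0.91392497·14537.329 = 13286.028.

13286.0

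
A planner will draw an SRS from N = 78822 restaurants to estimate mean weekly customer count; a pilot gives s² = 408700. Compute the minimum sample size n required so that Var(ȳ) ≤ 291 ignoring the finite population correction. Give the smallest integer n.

Without fpc, n₀ = s²/D = 408700/291 = 1404.4674.
Rounding up, n = 1405.

1405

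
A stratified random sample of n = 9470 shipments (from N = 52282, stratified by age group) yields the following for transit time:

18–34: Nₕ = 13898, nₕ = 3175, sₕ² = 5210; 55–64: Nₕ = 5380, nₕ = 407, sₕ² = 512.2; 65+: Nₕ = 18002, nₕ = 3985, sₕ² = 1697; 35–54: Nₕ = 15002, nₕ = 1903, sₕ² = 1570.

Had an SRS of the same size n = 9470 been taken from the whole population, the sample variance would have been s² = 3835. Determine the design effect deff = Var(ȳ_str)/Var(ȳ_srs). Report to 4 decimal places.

0.6043

Var(ȳ_str) = Σ Wₕ²(1−fₕ)sₕ²/nₕ with Wₕ = Nₕ/52282:
  18–34: (13898/52282)²·(1−3175/13898)·5210/3175 = 0.089466041
  55–64: (5380/52282)²·(1−407/5380)·512.2/407 = 0.012318037
  65+: (18002/52282)²·(1−3985/18002)·1697/3985 = 0.039311984
  35–54: (15002/52282)²·(1−1903/15002)·1570/1903 = 0.059312166
  → Var(ȳ_str) = 0.20040823.
Var(ȳ_srs) = (1 − 9470/52282)·3835/9470 = 0.33161084.
deff = 0.20040823 / 0.33161084 = 0.6043.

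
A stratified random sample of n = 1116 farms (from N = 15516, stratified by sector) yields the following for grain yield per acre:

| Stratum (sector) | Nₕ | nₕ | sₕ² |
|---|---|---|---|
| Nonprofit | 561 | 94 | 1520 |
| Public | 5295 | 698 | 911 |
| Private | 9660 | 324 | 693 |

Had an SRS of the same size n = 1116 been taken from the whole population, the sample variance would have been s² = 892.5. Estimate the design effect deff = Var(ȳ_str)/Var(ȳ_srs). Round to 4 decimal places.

1.2810

Var(ȳ_str) = Σ Wₕ²(1−fₕ)sₕ²/nₕ with Wₕ = Nₕ/15516:
  Nonprofit: (561/15516)²·(1−94/561)·1520/94 = 0.017596891
  Public: (5295/15516)²·(1−698/5295)·911/698 = 0.13196048
  Private: (9660/15516)²·(1−324/9660)·693/324 = 0.80124743
  → Var(ȳ_str) = 0.9508048.
Var(ȳ_srs) = (1 − 1116/15516)·892.5/1116 = 0.74220991.
deff = 0.9508048 / 0.74220991 = 1.2810.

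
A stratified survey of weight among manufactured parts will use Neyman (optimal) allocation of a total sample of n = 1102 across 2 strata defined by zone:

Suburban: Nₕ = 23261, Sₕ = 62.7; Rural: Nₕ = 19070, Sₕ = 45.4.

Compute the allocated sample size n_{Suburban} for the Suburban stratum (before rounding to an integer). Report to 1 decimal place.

691.5

Neyman allocation: nₕ = n·NₕSₕ / Σⱼ NⱼSⱼ.
Σ NⱼSⱼ = 23261·62.7 + 19070·45.4 = 2.3242427 × 10^6.
n_{Suburban} = 1102·23261·62.7 / (2.3242427 × 10^6) = 691.5.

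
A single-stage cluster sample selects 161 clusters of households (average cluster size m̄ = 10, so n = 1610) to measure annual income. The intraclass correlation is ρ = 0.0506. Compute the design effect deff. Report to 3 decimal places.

deff = 1 + (10 − 1)·0.0506 = 1 + 0.4554 = 1.4554.

1.455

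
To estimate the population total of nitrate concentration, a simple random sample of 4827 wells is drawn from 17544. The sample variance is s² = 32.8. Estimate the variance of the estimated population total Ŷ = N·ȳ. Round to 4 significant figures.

1.516 × 10^6

Var(Ŷ) = N²·Var(ȳ) = N²·(1 − n/N)·s²/n.
f = 4827/17544 = 0.27513680; Var(ȳ) = 0.72486320·32.8/4827 = 0.0049255258.
Var(Ŷ) = 17544² · 0.0049255258 = 1.5160371 × 10^6.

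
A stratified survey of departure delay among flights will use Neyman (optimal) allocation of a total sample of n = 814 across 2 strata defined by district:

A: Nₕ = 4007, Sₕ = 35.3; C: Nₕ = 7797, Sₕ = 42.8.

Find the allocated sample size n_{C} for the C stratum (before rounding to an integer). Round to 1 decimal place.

Neyman allocation: nₕ = n·NₕSₕ / Σⱼ NⱼSⱼ.
Σ NⱼSⱼ = 4007·35.3 + 7797·42.8 = 475158.7.
n_{C} = 814·7797·42.8 / 475158.7 = 571.7.

571.7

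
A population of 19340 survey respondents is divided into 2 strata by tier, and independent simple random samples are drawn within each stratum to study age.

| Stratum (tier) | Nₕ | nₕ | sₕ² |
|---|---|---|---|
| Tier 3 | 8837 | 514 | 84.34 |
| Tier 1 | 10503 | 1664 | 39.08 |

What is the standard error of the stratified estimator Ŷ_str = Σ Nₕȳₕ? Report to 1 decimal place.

3774.8

Var(Ŷ_str) = Σₕ Nₕ²(1 − fₕ)sₕ²/nₕ.
Tier 3: 8837²·(1 − 514/8837)·84.34/514 = 1.2068554 × 10^7.
Tier 1: 10503²·(1 − 1664/10503)·39.08/1664 = 2.1803074 × 10^6.
Sum = 1.4248861 × 10^7.
SE = √(1.4248861 × 10^7) = 3774.8.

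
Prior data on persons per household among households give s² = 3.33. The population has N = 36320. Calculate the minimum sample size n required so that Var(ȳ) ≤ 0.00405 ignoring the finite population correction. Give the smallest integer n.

Without fpc, n₀ = s²/D = 3.33/0.00405 = 822.2222.
Rounding up, n = 823.

823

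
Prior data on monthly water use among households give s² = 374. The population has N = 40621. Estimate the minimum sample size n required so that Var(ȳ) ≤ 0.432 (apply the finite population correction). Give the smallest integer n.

848

Without fpc, n₀ = s²/D = 374/0.432 = 865.7407.
With fpc, (1 − n/N)·s²/n ≤ D requires n ≥ n₀/(1 + n₀/N) = 865.7407/(1 + 865.7407/40621) = 847.6745.
Rounding up, n = 848.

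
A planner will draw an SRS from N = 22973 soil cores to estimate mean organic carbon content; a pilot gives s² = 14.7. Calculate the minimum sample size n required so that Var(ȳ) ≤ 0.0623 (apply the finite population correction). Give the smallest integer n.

Without fpc, n₀ = s²/D = 14.7/0.0623 = 235.9551.
With fpc, (1 − n/N)·s²/n ≤ D requires n ≥ n₀/(1 + n₀/N) = 235.9551/(1 + 235.9551/22973) = 233.5562.
Rounding up, n = 234.

234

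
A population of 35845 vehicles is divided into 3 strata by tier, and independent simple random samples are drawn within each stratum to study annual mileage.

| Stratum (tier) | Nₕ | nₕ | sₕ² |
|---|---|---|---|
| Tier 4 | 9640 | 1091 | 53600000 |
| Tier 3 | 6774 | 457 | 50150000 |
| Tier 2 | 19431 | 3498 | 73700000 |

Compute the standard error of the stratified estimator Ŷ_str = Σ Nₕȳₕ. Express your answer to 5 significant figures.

3.9074 × 10^6

Var(Ŷ_str) = Σₕ Nₕ²(1 − fₕ)sₕ²/nₕ.
Tier 4: 9640²·(1 − 1091/9640)·53600000/1091 = 4.0488565 × 10^12.
Tier 3: 6774²·(1 − 457/6774)·50150000/457 = 4.6958131 × 10^12.
Tier 2: 19431²·(1 − 3498/19431)·73700000/3498 = 6.522895 × 10^12.
Sum = 1.5267565 × 10^13.
SE = √(1.5267565 × 10^13) = 3.9074 × 10^6.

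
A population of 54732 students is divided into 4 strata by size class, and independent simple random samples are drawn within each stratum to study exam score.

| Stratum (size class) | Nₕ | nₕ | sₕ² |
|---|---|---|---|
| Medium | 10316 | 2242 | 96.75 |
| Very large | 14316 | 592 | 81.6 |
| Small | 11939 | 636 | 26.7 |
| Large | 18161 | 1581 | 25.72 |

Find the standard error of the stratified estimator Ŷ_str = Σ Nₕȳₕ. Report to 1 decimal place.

Var(Ŷ_str) = Σₕ Nₕ²(1 − fₕ)sₕ²/nₕ.
Medium: 10316²·(1 − 2242/10316)·96.75/2242 = 3.5943093 × 10^6.
Very large: 14316²·(1 − 592/14316)·81.6/592 = 2.7081384 × 10^7.
Small: 11939²·(1 − 636/11939)·26.7/636 = 5.6652076 × 10^6.
Large: 18161²·(1 − 1581/18161)·25.72/1581 = 4.898503 × 10^6.
Sum = 4.1239404 × 10^7.
SE = √(4.1239404 × 10^7) = 6421.8.

6421.8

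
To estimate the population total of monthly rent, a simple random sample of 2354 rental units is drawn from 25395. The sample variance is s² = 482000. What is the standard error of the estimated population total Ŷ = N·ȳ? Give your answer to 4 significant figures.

346100

Var(Ŷ) = N²·Var(ȳ) = N²·(1 − n/N)·s²/n.
f = 2354/25395 = 0.09269541; Var(ȳ) = 0.90730459·482000/2354 = 185.77774.
Var(Ŷ) = 25395² · 185.77774 = 1.1980918 × 10^11.
SE(Ŷ) = √(1.1980918 × 10^11) = 346100.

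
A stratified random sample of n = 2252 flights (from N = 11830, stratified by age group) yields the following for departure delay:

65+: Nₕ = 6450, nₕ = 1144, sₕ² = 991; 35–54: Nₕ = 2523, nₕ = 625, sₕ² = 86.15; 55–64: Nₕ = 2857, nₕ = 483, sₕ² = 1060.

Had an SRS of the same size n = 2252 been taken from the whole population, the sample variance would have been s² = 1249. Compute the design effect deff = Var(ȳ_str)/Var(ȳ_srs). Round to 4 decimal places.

Var(ȳ_str) = Σ Wₕ²(1−fₕ)sₕ²/nₕ with Wₕ = Nₕ/11830:
  65+: (6450/11830)²·(1−1144/6450)·991/1144 = 0.2118386
  35–54: (2523/11830)²·(1−625/2523)·86.15/625 = 0.0047164934
  55–64: (2857/11830)²·(1−483/2857)·1060/483 = 0.10636046
  → Var(ȳ_str) = 0.32291555.
Var(ȳ_srs) = (1 − 2252/11830)·1249/2252 = 0.44903908.
deff = 0.32291555 / 0.44903908 = 0.7191.

0.7191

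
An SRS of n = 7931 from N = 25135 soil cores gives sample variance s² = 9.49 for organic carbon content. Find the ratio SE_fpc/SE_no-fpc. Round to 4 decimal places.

0.8273

f = n/N = 7931/25135 = 0.31553611.
SE_no-fpc = √(s²/n) = 0.034591479; SE_fpc = √((1−f)s²/n) = 0.028618338.
Ratio = √(1−f) = 0.82732333.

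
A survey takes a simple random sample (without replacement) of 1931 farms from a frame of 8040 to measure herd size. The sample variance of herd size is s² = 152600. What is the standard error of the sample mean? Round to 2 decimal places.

Under SRS without replacement, Var(ȳ) = (1 − f)·s²/n with f = n/N = 1931/8040 = 0.24017413.
Var(ȳ) = (1 − 0.24017413)·152600/1931 = 0.75982587·79.026411 = 60.046312.
SE(ȳ) = √(60.046312) = 7.75.

7.75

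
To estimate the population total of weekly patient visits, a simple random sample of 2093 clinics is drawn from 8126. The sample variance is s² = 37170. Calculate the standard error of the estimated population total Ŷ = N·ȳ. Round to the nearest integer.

29506

Var(Ŷ) = N²·Var(ȳ) = N²·(1 − n/N)·s²/n.
f = 2093/8126 = 0.25756830; Var(ȳ) = 0.74243170·37170/2093 = 13.184991.
Var(Ŷ) = 8126² · 13.184991 = 8.7062969 × 10^8.
SE(Ŷ) = √(8.7062969 × 10^8) = 29506.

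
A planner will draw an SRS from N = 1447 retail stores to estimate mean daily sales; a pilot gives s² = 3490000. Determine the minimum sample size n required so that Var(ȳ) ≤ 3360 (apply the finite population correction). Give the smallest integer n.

Without fpc, n₀ = s²/D = 3490000/3360 = 1038.6905.
With fpc, (1 − n/N)·s²/n ≤ D requires n ≥ n₀/(1 + n₀/N) = 1038.6905/(1 + 1038.6905/1447) = 604.6550.
Rounding up, n = 605.

605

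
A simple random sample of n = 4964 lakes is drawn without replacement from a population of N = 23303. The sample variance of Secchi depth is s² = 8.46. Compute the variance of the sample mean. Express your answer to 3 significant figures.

0.00134

Under SRS without replacement, Var(ȳ) = (1 − f)·s²/n with f = n/N = 4964/23303 = 0.21301978.
Var(ȳ) = (1 − 0.21301978)·8.46/4964 = 0.78698022·0.0017042707 = 0.0013412274.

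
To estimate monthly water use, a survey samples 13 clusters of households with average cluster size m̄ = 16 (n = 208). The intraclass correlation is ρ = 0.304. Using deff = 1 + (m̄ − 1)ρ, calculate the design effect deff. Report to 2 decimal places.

5.56

deff = 1 + (16 − 1)·0.304 = 1 + 4.56 = 5.56.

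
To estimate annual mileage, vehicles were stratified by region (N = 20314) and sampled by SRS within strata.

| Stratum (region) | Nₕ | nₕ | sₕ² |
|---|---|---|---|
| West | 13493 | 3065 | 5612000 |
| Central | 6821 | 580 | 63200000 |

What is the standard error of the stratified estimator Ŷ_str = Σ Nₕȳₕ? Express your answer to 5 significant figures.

2.2128 × 10^6

Var(Ŷ_str) = Σₕ Nₕ²(1 − fₕ)sₕ²/nₕ.
West: 13493²·(1 − 3065/13493)·5612000/3065 = 2.5763017 × 10^11.
Central: 6821²·(1 − 580/6821)·63200000/580 = 4.6386469 × 10^12.
Sum = 4.8962771 × 10^12.
SE = √(4.8962771 × 10^12) = 2.2128 × 10^6.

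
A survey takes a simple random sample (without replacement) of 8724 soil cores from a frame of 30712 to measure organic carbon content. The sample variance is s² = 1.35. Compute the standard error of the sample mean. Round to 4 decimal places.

0.0105

Under SRS without replacement, Var(ȳ) = (1 − f)·s²/n with f = n/N = 8724/30712 = 0.28405835.
Var(ȳ) = (1 − 0.28405835)·1.35/8724 = 0.71594165·1.5474553 × 10^-4 = 1.1078877 × 10^-4.
SE(ȳ) = √(1.1078877 × 10^-4) = 0.0105.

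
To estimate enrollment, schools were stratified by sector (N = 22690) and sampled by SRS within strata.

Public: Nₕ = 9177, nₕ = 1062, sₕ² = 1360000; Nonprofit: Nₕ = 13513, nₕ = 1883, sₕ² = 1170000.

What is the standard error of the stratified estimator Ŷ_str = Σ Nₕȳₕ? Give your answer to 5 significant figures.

Var(Ŷ_str) = Σₕ Nₕ²(1 − fₕ)sₕ²/nₕ.
Public: 9177²·(1 − 1062/9177)·1360000/1062 = 9.5368214 × 10^10.
Nonprofit: 13513²·(1 − 1883/13513)·1170000/1883 = 9.7648828 × 10^10.
Sum = 1.9301704 × 10^11.
SE = √(1.9301704 × 10^11) = 439340.

439340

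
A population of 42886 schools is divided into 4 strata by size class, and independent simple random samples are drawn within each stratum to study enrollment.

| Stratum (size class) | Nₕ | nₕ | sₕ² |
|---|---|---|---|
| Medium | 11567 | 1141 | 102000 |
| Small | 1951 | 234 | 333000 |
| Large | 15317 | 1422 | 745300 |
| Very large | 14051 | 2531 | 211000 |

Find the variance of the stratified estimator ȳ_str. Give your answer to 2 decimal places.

76.44

Var(ȳ_str) = Σₕ Wₕ²(1 − fₕ)sₕ²/nₕ with Wₕ = Nₕ/N, N = 42886.
Medium: Wₕ = 0.26971506; term = 0.26971506²·(1 − 0.09864269)·102000/1141 = 5.8616772.
Small: Wₕ = 0.04549270; term = 0.04549270²·(1 − 0.11993849)·333000/234 = 2.5919395.
Large: Wₕ = 0.35715618; term = 0.35715618²·(1 − 0.09283802)·745300/1422 = 60.650265.
Very large: Wₕ = 0.32763606; term = 0.32763606²·(1 − 0.18012953)·211000/2531 = 7.3370071.
Sum = 76.440889.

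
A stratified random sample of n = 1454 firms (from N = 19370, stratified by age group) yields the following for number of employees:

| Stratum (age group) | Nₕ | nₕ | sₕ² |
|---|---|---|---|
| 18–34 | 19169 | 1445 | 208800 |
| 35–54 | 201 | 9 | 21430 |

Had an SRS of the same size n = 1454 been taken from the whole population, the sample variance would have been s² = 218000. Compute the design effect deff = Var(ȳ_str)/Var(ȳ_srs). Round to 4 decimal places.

Var(ȳ_str) = Σ Wₕ²(1−fₕ)sₕ²/nₕ with Wₕ = Nₕ/19370:
  18–34: (19169/19370)²·(1−1445/19169)·208800/1445 = 130.84725
  35–54: (201/19370)²·(1−9/201)·21430/9 = 0.24491631
  → Var(ȳ_str) = 131.09217.
Var(ȳ_srs) = (1 − 1454/19370)·218000/1454 = 138.67671.
deff = 131.09217 / 138.67671 = 0.9453.

0.9453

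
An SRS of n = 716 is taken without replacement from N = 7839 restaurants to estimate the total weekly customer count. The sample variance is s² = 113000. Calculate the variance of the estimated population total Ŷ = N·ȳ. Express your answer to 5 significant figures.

8.8123 × 10^9

Var(Ŷ) = N²·Var(ȳ) = N²·(1 − n/N)·s²/n.
f = 716/7839 = 0.09133818; Var(ȳ) = 0.90866182·113000/716 = 143.40613.
Var(Ŷ) = 7839² · 143.40613 = 8.8122954 × 10^9.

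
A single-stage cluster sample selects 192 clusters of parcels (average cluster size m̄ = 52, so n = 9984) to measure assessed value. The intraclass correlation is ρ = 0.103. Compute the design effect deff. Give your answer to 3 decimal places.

deff = 1 + (52 − 1)·0.103 = 1 + 5.253 = 6.253.

6.253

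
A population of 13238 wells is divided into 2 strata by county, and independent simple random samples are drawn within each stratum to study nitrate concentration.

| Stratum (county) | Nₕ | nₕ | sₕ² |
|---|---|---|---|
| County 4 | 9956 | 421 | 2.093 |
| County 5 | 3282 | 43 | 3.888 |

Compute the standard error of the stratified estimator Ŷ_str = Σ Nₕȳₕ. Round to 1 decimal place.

1197.1

Var(Ŷ_str) = Σₕ Nₕ²(1 − fₕ)sₕ²/nₕ.
County 4: 9956²·(1 − 421/9956)·2.093/421 = 471946.44.
County 5: 3282²·(1 − 43/3282)·3.888/43 = 961185.75.
Sum = 1.4331322 × 10^6.
SE = √(1.4331322 × 10^6) = 1197.1.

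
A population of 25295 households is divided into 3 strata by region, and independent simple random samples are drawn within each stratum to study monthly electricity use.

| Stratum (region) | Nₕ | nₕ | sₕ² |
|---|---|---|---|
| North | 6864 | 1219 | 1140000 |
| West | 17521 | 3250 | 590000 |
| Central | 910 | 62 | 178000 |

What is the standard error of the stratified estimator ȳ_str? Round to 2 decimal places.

Var(ȳ_str) = Σₕ Wₕ²(1 − fₕ)sₕ²/nₕ with Wₕ = Nₕ/N, N = 25295.
North: Wₕ = 0.27135798; term = 0.27135798²·(1 − 0.17759324)·1140000/1219 = 56.633447.
West: Wₕ = 0.69266653; term = 0.69266653²·(1 − 0.18549170)·590000/3250 = 70.943495.
Central: Wₕ = 0.03597549; term = 0.03597549²·(1 − 0.06813187)·178000/62 = 3.4625511.
Sum = 131.03949.
SE = √(131.03949) = 11.45.

11.45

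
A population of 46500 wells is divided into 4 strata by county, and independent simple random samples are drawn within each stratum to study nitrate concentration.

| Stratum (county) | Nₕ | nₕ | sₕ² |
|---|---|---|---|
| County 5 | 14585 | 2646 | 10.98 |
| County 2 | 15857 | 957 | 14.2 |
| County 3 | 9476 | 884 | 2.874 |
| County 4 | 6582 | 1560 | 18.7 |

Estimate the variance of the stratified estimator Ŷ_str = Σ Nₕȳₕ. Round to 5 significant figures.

4.8893 × 10^6

Var(Ŷ_str) = Σₕ Nₕ²(1 − fₕ)sₕ²/nₕ.
County 5: 14585²·(1 − 2646/14585)·10.98/2646 = 722581.58.
County 2: 15857²·(1 − 957/15857)·14.2/957 = 3.5057723 × 10^6.
County 3: 9476²·(1 − 884/9476)·2.874/884 = 264699.93.
County 4: 6582²·(1 − 1560/6582)·18.7/1560 = 396233.87.
Sum = 4.8892877 × 10^6.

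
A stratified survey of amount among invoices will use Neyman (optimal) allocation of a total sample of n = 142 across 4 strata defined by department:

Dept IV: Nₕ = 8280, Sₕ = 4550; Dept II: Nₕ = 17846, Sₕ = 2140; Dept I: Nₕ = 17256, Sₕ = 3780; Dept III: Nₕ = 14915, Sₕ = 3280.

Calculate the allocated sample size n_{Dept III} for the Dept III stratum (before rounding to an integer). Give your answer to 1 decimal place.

Neyman allocation: nₕ = n·NₕSₕ / Σⱼ NⱼSⱼ.
Σ NⱼSⱼ = 8280·4550 + 17846·2140 + 17256·3780 + 14915·3280 = 1.9001332 × 10^8.
n_{Dept III} = 142·14915·3280 / (1.9001332 × 10^8) = 36.6.

36.6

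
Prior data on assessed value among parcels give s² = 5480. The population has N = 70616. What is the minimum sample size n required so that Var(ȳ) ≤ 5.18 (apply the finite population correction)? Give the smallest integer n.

Without fpc, n₀ = s²/D = 5480/5.18 = 1057.9151.
With fpc, (1 − n/N)·s²/n ≤ D requires n ≥ n₀/(1 + n₀/N) = 1057.9151/(1 + 1057.9151/70616) = 1042.3002.
Rounding up, n = 1043.

1043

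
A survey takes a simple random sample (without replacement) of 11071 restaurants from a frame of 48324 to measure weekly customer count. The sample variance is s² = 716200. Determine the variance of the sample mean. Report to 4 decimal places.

49.8707

Under SRS without replacement, Var(ȳ) = (1 − f)·s²/n with f = n/N = 11071/48324 = 0.22909941.
Var(ȳ) = (1 − 0.22909941)·716200/11071 = 0.77090059·64.691536 = 49.870743.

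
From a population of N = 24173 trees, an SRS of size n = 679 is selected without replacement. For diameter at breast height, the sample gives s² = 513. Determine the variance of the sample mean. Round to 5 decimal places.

Under SRS without replacement, Var(ȳ) = (1 − f)·s²/n with f = n/N = 679/24173 = 0.02808919.
Var(ȳ) = (1 − 0.02808919)·513/679 = 0.97191081·0.75552283 = 0.7343008.

0.73430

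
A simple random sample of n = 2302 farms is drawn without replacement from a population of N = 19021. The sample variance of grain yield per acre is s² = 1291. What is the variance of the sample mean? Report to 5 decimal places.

0.49294

Under SRS without replacement, Var(ȳ) = (1 − f)·s²/n with f = n/N = 2302/19021 = 0.12102413.
Var(ȳ) = (1 − 0.12102413)·1291/2302 = 0.87897587·0.56081668 = 0.49294433.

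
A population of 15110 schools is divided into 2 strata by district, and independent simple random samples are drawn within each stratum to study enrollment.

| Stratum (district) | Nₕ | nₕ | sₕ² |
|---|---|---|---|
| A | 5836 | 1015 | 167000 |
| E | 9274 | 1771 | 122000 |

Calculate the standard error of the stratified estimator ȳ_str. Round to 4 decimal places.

6.4242

Var(ȳ_str) = Σₕ Wₕ²(1 − fₕ)sₕ²/nₕ with Wₕ = Nₕ/N, N = 15110.
A: Wₕ = 0.38623428; term = 0.38623428²·(1 − 0.17392049)·167000/1015 = 20.275609.
E: Wₕ = 0.61376572; term = 0.61376572²·(1 − 0.19096399)·122000/1771 = 20.994927.
Sum = 41.270536.
SE = √(41.270536) = 6.4242.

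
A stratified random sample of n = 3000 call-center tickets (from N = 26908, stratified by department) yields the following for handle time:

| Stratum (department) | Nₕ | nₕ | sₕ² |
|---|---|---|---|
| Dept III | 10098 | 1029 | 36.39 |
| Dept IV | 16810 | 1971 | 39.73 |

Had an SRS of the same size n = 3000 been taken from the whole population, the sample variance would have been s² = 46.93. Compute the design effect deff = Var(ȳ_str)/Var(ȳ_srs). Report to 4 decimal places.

Var(ȳ_str) = Σ Wₕ²(1−fₕ)sₕ²/nₕ with Wₕ = Nₕ/26908:
  Dept III: (10098/26908)²·(1−1029/10098)·36.39/1029 = 0.004472997
  Dept IV: (16810/26908)²·(1−1971/16810)·39.73/1971 = 0.0069445075
  → Var(ȳ_str) = 0.011417505.
Var(ȳ_srs) = (1 − 3000/26908)·46.93/3000 = 0.013899242.
deff = 0.011417505 / 0.013899242 = 0.8214.

0.8214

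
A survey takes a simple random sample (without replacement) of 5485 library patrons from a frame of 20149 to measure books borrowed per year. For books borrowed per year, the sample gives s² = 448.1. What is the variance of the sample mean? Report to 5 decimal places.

0.05946

Under SRS without replacement, Var(ȳ) = (1 − f)·s²/n with f = n/N = 5485/20149 = 0.27222195.
Var(ȳ) = (1 − 0.27222195)·448.1/5485 = 0.72777805·0.081695533 = 0.059456216.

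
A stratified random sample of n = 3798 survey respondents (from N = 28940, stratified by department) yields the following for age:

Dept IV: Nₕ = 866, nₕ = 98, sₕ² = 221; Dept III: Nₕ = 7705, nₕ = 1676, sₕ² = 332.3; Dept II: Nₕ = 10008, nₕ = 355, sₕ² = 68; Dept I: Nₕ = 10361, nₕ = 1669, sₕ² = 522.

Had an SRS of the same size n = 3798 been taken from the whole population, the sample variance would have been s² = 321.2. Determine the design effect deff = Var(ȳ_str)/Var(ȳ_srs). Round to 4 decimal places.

0.9325

Var(ȳ_str) = Σ Wₕ²(1−fₕ)sₕ²/nₕ with Wₕ = Nₕ/28940:
  Dept IV: (866/28940)²·(1−98/866)·221/98 = 0.0017908048
  Dept III: (7705/28940)²·(1−1676/7705)·332.3/1676 = 0.010997075
  Dept II: (10008/28940)²·(1−355/10008)·68/355 = 0.022094954
  Dept I: (10361/28940)²·(1−1669/10361)·522/1669 = 0.033630901
  → Var(ȳ_str) = 0.068513735.
Var(ȳ_srs) = (1 − 3798/28940)·321.2/3798 = 0.073472002.
deff = 0.068513735 / 0.073472002 = 0.9325.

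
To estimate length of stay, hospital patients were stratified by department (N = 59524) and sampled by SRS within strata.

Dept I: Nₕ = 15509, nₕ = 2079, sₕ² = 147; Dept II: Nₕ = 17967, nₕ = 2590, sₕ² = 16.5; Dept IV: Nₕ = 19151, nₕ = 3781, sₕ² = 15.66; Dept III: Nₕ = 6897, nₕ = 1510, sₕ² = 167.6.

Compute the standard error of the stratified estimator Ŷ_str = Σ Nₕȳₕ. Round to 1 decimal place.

Var(Ŷ_str) = Σₕ Nₕ²(1 − fₕ)sₕ²/nₕ.
Dept I: 15509²·(1 − 2079/15509)·147/2079 = 1.4727284 × 10^7.
Dept II: 17967²·(1 − 2590/17967)·16.5/2590 = 1.7600758 × 10^6.
Dept IV: 19151²·(1 − 3781/19151)·15.66/3781 = 1.2191311 × 10^6.
Dept III: 6897²·(1 − 1510/6897)·167.6/1510 = 4.1238634 × 10^6.
Sum = 2.1830354 × 10^7.
SE = √(2.1830354 × 10^7) = 4672.3.

4672.3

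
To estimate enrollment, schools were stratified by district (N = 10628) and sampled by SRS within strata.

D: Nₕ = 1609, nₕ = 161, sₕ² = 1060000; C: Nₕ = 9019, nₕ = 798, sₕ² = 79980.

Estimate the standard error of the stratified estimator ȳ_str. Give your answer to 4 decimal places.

14.1983

Var(ȳ_str) = Σₕ Wₕ²(1 − fₕ)sₕ²/nₕ with Wₕ = Nₕ/N, N = 10628.
D: Wₕ = 0.15139255; term = 0.15139255²·(1 − 0.10006215)·1060000/161 = 135.80054.
C: Wₕ = 0.84860745; term = 0.84860745²·(1 − 0.08847988)·79980/798 = 65.789783.
Sum = 201.59032.
SE = √(201.59032) = 14.1983.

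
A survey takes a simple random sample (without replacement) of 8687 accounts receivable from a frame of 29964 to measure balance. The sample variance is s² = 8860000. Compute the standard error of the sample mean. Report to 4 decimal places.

26.9115

Under SRS without replacement, Var(ȳ) = (1 − f)·s²/n with f = n/N = 8687/29964 = 0.28991456.
Var(ȳ) = (1 − 0.28991456)·8860000/8687 = 0.71008544·1019.9148 = 724.22666.
SE(ȳ) = √(724.22666) = 26.9115.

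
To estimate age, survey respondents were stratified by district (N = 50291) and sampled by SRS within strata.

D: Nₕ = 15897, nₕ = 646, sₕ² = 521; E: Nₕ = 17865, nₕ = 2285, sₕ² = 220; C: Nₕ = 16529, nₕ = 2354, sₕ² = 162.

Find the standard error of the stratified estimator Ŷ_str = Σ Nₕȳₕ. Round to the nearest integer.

Var(Ŷ_str) = Σₕ Nₕ²(1 − fₕ)sₕ²/nₕ.
D: 15897²·(1 − 646/15897)·521/646 = 1.9553239 × 10^8.
E: 17865²·(1 − 2285/17865)·220/2285 = 2.6798282 × 10^7.
C: 16529²·(1 − 2354/16529)·162/2354 = 1.6124201 × 10^7.
Sum = 2.3845487 × 10^8.
SE = √(2.3845487 × 10^8) = 15442.

15442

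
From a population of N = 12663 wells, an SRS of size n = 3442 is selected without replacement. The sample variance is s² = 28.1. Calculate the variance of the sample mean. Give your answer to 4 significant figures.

Under SRS without replacement, Var(ȳ) = (1 − f)·s²/n with f = n/N = 3442/12663 = 0.27181553.
Var(ȳ) = (1 − 0.27181553)·28.1/3442 = 0.72818447·0.0081638582 = 0.0059447948.

0.005945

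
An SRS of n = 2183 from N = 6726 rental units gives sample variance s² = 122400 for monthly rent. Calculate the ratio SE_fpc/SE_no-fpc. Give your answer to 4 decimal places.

f = n/N = 2183/6726 = 0.32456140.
SE_no-fpc = √(s²/n) = 7.4879656; SE_fpc = √((1−f)s²/n) = 6.1539899.
Ratio = √(1−f) = 0.82185071.

0.8219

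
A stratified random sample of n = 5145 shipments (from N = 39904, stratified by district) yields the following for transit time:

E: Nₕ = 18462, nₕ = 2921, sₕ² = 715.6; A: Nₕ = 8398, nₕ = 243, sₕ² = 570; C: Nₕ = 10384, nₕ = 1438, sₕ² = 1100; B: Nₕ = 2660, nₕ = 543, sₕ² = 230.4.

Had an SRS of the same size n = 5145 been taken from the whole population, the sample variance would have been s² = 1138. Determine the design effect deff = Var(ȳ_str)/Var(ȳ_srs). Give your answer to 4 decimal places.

Var(ȳ_str) = Σ Wₕ²(1−fₕ)sₕ²/nₕ with Wₕ = Nₕ/39904:
  E: (18462/39904)²·(1−2921/18462)·715.6/2921 = 0.04414318
  A: (8398/39904)²·(1−243/8398)·570/243 = 0.10088708
  C: (10384/39904)²·(1−1438/10384)·1100/1438 = 0.044626673
  B: (2660/39904)²·(1−543/2660)·230.4/543 = 0.0015005562
  → Var(ȳ_str) = 0.19115749.
Var(ȳ_srs) = (1 − 5145/39904)·1138/5145 = 0.19266717.
deff = 0.19115749 / 0.19266717 = 0.9922.

0.9922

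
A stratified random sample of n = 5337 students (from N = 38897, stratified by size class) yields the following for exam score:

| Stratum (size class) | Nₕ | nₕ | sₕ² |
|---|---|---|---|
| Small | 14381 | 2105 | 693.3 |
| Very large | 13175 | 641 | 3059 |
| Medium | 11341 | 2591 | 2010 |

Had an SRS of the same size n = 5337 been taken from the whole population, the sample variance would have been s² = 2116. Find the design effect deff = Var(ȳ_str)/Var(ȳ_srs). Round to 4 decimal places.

1.7838

Var(ȳ_str) = Σ Wₕ²(1−fₕ)sₕ²/nₕ with Wₕ = Nₕ/38897:
  Small: (14381/38897)²·(1−2105/14381)·693.3/2105 = 0.038431103
  Very large: (13175/38897)²·(1−641/13175)·3059/641 = 0.52087024
  Medium: (11341/38897)²·(1−2591/11341)·2010/2591 = 0.050881023
  → Var(ȳ_str) = 0.61018237.
Var(ȳ_srs) = (1 − 5337/38897)·2116/5337 = 0.34207734.
deff = 0.61018237 / 0.34207734 = 1.7838.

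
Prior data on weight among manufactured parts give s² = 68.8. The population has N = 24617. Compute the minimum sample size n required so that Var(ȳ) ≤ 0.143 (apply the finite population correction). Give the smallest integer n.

472

Without fpc, n₀ = s²/D = 68.8/0.143 = 481.1189.
With fpc, (1 − n/N)·s²/n ≤ D requires n ≥ n₀/(1 + n₀/N) = 481.1189/(1 + 481.1189/24617) = 471.8961.
Rounding up, n = 472.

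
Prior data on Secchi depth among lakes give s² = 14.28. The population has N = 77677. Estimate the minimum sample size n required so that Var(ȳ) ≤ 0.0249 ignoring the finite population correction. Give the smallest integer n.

Without fpc, n₀ = s²/D = 14.28/0.0249 = 573.4940.
Rounding up, n = 574.

574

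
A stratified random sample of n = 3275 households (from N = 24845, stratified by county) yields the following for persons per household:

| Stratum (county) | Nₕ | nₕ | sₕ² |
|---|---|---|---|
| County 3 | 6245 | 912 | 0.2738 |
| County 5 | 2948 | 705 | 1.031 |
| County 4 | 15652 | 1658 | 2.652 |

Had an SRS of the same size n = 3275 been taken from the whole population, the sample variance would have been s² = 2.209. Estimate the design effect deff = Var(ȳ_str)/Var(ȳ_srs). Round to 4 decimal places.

1.0236

Var(ȳ_str) = Σ Wₕ²(1−fₕ)sₕ²/nₕ with Wₕ = Nₕ/24845:
  County 3: (6245/24845)²·(1−912/6245)·0.2738/912 = 1.6198121 × 10^-5
  County 5: (2948/24845)²·(1−705/2948)·1.031/705 = 1.5665646 × 10^-5
  County 4: (15652/24845)²·(1−1658/15652)·2.652/1658 = 5.6757427 × 10^-4
  → Var(ȳ_str) = 5.9943804 × 10^-4.
Var(ȳ_srs) = (1 − 3275/24845)·2.209/3275 = 5.8559257 × 10^-4.
deff = (5.9943804 × 10^-4) / (5.8559257 × 10^-4) = 1.0236.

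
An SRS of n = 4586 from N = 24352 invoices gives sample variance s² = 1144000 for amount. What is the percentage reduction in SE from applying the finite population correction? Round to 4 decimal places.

9.9068

f = n/N = 4586/24352 = 0.18832129.
SE_no-fpc = √(s²/n) = 15.79414; SE_fpc = √((1−f)s²/n) = 14.229448.
Ratio = √(1−f) = 0.90093214. Reduction = 100·(1 − 0.90093214) = 9.9068%.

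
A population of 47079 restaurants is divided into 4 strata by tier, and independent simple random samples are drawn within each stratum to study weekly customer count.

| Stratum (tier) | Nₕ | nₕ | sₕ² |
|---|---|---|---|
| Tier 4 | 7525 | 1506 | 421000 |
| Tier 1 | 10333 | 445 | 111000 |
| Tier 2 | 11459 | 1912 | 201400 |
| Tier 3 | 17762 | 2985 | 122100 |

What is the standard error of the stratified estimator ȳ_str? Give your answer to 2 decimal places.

Var(ȳ_str) = Σₕ Wₕ²(1 − fₕ)sₕ²/nₕ with Wₕ = Nₕ/N, N = 47079.
Tier 4: Wₕ = 0.15983772; term = 0.15983772²·(1 − 0.20013289)·421000/1506 = 5.712596.
Tier 1: Wₕ = 0.21948215; term = 0.21948215²·(1 − 0.04306591)·111000/445 = 11.498558.
Tier 2: Wₕ = 0.24339939; term = 0.24339939²·(1 − 0.16685575)·201400/1912 = 5.199131.
Tier 3: Wₕ = 0.37728074; term = 0.37728074²·(1 − 0.16805540)·122100/2985 = 4.8438982.
Sum = 27.254183.
SE = √(27.254183) = 5.22.

5.22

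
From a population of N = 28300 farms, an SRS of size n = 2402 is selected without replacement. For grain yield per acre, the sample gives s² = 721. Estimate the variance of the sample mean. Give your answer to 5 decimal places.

0.27469

Under SRS without replacement, Var(ȳ) = (1 − f)·s²/n with f = n/N = 2402/28300 = 0.08487633.
Var(ȳ) = (1 − 0.08487633)·721/2402 = 0.91512367·0.30016653 = 0.2746895.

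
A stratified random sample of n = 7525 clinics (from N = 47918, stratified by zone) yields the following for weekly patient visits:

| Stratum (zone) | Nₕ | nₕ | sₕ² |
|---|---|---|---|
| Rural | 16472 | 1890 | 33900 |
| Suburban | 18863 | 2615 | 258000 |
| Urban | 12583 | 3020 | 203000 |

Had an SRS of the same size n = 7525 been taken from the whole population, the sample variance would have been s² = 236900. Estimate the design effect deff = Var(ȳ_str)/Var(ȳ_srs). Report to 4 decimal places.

Var(ȳ_str) = Σ Wₕ²(1−fₕ)sₕ²/nₕ with Wₕ = Nₕ/47918:
  Rural: (16472/47918)²·(1−1890/16472)·33900/1890 = 1.8763072
  Suburban: (18863/47918)²·(1−2615/18863)·258000/2615 = 13.169258
  Urban: (12583/47918)²·(1−3020/12583)·203000/3020 = 3.5226548
  → Var(ȳ_str) = 18.56822.
Var(ȳ_srs) = (1 − 7525/47918)·236900/7525 = 26.537865.
deff = 18.56822 / 26.537865 = 0.6997.

0.6997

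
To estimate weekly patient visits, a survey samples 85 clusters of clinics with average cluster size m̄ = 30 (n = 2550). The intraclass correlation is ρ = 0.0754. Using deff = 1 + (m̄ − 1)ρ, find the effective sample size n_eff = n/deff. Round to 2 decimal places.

800.23

deff = 1 + (30 − 1)·0.0754 = 1 + 2.1866 = 3.1866.
n_eff = 2550 / 3.1866 = 800.23.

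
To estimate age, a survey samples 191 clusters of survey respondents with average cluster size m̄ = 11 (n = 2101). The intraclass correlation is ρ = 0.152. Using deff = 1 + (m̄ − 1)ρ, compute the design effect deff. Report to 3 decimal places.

deff = 1 + (11 − 1)·0.152 = 1 + 1.52 = 2.52.

2.520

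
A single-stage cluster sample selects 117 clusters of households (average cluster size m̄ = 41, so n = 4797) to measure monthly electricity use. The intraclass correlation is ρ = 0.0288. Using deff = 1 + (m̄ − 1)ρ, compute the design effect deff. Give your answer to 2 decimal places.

2.15

deff = 1 + (41 − 1)·0.0288 = 1 + 1.152 = 2.152.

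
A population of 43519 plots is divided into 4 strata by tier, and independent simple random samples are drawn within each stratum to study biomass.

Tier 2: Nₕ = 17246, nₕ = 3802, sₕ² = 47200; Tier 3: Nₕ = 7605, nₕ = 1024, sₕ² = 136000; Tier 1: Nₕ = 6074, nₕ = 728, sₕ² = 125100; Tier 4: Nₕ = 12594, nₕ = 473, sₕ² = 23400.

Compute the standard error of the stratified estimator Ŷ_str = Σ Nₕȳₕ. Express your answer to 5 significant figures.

150520

Var(Ŷ_str) = Σₕ Nₕ²(1 − fₕ)sₕ²/nₕ.
Tier 2: 17246²·(1 − 3802/17246)·47200/3802 = 2.878371 × 10^9.
Tier 3: 7605²·(1 − 1024/7605)·136000/1024 = 6.6470671 × 10^9.
Tier 1: 6074²·(1 − 728/6074)·125100/728 = 5.5799418 × 10^9.
Tier 4: 12594²·(1 − 473/12594)·23400/473 = 7.5519109 × 10^9.
Sum = 2.2657291 × 10^10.
SE = √(2.2657291 × 10^10) = 150520.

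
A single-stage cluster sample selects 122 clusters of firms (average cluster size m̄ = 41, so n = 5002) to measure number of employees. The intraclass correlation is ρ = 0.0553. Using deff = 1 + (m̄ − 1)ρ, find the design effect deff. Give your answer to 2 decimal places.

deff = 1 + (41 − 1)·0.0553 = 1 + 2.212 = 3.212.

3.21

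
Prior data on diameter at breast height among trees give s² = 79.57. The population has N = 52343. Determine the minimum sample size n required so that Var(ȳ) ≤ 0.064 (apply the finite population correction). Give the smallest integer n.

1215

Without fpc, n₀ = s²/D = 79.57/0.064 = 1243.2812.
With fpc, (1 − n/N)·s²/n ≤ D requires n ≥ n₀/(1 + n₀/N) = 1243.2812/(1 + 1243.2812/52343) = 1214.4352.
Rounding up, n = 1215.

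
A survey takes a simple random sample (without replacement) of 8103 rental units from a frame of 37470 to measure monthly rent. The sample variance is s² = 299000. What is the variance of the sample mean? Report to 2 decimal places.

28.92

Under SRS without replacement, Var(ȳ) = (1 − f)·s²/n with f = n/N = 8103/37470 = 0.21625300.
Var(ȳ) = (1 − 0.21625300)·299000/8103 = 0.78374700·36.899914 = 28.920197.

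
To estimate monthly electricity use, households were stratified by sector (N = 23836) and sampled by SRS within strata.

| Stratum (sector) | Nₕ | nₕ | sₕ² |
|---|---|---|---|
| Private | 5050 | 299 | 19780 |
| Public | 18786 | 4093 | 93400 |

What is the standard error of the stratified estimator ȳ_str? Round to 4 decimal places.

3.7256

Var(ȳ_str) = Σₕ Wₕ²(1 − fₕ)sₕ²/nₕ with Wₕ = Nₕ/N, N = 23836.
Private: Wₕ = 0.21186441; term = 0.21186441²·(1 − 0.05920792)·19780/299 = 2.7936034.
Public: Wₕ = 0.78813559; term = 0.78813559²·(1 − 0.21787501)·93400/4093 = 11.086212.
Sum = 13.879815.
SE = √(13.879815) = 3.7256.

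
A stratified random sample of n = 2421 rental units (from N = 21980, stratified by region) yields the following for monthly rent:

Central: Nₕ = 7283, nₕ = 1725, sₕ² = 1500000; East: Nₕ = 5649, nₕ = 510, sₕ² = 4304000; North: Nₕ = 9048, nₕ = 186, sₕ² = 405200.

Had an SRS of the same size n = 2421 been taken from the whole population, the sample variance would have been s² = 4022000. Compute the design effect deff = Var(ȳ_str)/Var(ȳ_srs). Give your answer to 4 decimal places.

0.6369

Var(ȳ_str) = Σ Wₕ²(1−fₕ)sₕ²/nₕ with Wₕ = Nₕ/21980:
  Central: (7283/21980)²·(1−1725/7283)·1500000/1725 = 72.85773
  East: (5649/21980)²·(1−510/5649)·4304000/510 = 507.10384
  North: (9048/21980)²·(1−186/9048)·405200/186 = 361.56423
  → Var(ȳ_str) = 941.5258.
Var(ȳ_srs) = (1 − 2421/21980)·4022000/2421 = 1478.3125.
deff = 941.5258 / 1478.3125 = 0.6369.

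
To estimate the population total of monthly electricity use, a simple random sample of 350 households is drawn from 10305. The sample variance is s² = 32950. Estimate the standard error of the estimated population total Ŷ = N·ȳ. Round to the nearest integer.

Var(Ŷ) = N²·Var(ȳ) = N²·(1 − n/N)·s²/n.
f = 350/10305 = 0.03396410; Var(ȳ) = 0.96603590·32950/350 = 90.94538.
Var(Ŷ) = 10305² · 90.94538 = 9.657765 × 10^9.
SE(Ŷ) = √(9.657765 × 10^9) = 98274.

98274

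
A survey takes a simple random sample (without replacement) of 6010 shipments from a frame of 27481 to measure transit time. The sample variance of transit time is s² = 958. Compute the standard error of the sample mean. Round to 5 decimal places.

0.35290

Under SRS without replacement, Var(ȳ) = (1 − f)·s²/n with f = n/N = 6010/27481 = 0.21869655.
Var(ȳ) = (1 − 0.21869655)·958/6010 = 0.78130345·0.159401 = 0.12454055.
SE(ȳ) = √(0.12454055) = 0.35290.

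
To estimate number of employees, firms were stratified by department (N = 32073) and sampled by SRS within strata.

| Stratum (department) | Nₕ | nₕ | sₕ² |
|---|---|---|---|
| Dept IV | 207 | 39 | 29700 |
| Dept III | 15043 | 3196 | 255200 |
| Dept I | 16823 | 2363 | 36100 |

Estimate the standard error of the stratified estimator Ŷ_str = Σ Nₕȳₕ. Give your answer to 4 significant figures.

Var(Ŷ_str) = Σₕ Nₕ²(1 − fₕ)sₕ²/nₕ.
Dept IV: 207²·(1 − 39/207)·29700/39 = 2.6483262 × 10^7.
Dept III: 15043²·(1 − 3196/15043)·255200/3196 = 1.4230388 × 10^10.
Dept I: 16823²·(1 − 2363/16823)·36100/2363 = 3.7163381 × 10^9.
Sum = 1.7973209 × 10^10.
SE = √(1.7973209 × 10^10) = 134100.

134100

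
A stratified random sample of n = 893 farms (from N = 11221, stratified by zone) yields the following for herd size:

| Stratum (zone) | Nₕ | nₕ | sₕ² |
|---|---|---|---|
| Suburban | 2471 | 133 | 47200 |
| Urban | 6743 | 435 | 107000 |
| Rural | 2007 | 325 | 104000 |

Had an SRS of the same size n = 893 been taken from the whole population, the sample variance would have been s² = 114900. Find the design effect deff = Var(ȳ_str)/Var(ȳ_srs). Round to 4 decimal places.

Var(ȳ_str) = Σ Wₕ²(1−fₕ)sₕ²/nₕ with Wₕ = Nₕ/11221:
  Suburban: (2471/11221)²·(1−133/2471)·47200/133 = 16.283377
  Urban: (6743/11221)²·(1−435/6743)·107000/435 = 83.095258
  Rural: (2007/11221)²·(1−325/2007)·104000/325 = 8.5794652
  → Var(ȳ_str) = 107.9581.
Var(ȳ_srs) = (1 − 893/11221)·114900/893 = 118.42768.
deff = 107.9581 / 118.42768 = 0.9116.

0.9116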